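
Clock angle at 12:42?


129.0°

Hour hand (12 ≡ 0 on the dial): 0×30 + 42×0.5 = 21.0°
Minute hand = 42×6 = 252°
Difference = |21.0 - 252| = 231.0°
Since > 180°: 360 - 231.0 = 129.0°


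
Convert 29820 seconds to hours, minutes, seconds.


Hours: 29820 ÷ 3600 = 8 remainder 1020
Minutes: 1020 ÷ 60 = 17 remainder 0
Seconds: 0

8h 17m 0s


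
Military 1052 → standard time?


10:52 AM

Hour: 10
10 < 12 → AM


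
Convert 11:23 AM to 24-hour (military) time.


11:23

Input: 11:23 AM
AM hour stays: 11


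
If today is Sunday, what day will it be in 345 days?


Start: Sunday (index 6)
(6 + 345) mod 7
= 351 mod 7
= 1
Index 1 → Tuesday

Tuesday


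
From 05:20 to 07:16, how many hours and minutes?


1h 56m

End time in minutes: 7×60 + 16 = 436
Start time in minutes: 5×60 + 20 = 320
Difference = 436 - 320 = 116 minutes
= 1 hours 56 minutes


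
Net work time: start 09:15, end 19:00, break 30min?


9h 15m (555 minutes)

Total time = (19×60+0) - (9×60+15)
= 1140 - 555 = 585 min
Minus break: 585 - 30 = 555 min
= 9h 15m


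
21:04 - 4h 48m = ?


16:16

Start: 1264 minutes from midnight
Subtract: 288 minutes
Remaining: 1264 - 288 = 976
Hours: 16, Minutes: 16


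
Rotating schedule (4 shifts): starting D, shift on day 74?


Shift A

Shifts: A, B, C, D
Start: D (index 3)
Day 74: (3 + 74 - 1) mod 4
= 76 mod 4
= 0
Index 0 → shift A


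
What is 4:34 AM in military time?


Input: 4:34 AM
AM hour stays: 4

04:34


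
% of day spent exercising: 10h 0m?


41.7%

Time: 600 minutes
Day: 1440 minutes
Percentage = (600/1440) × 100 ≈ 41.7%


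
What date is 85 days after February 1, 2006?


Start: February 1, 2006
Add 85 days
February 1 → March 1: 28 - 1 + 1 = 28 days (85 - 28 = 57 left)
March 1 → April 1: 31 - 1 + 1 = 31 days (57 - 31 = 26 left)
April 1 + 26 = April 27, 2006

April 27, 2006


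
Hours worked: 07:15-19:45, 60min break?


11h 30m (690 minutes)

Total time = (19×60+45) - (7×60+15)
= 1185 - 435 = 750 min
Minus break: 750 - 60 = 690 min
= 11h 30m


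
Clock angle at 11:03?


Hour hand = 11×30 + 3×0.5 = 331.5°
Minute hand = 3×6 = 18°
Difference = |331.5 - 18| = 313.5°
Since > 180°: 360 - 313.5 = 46.5°

46.5°


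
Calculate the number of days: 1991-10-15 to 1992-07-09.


268 days

From October 15, 1991 to July 9, 1992
Rest of October 1991: 31 - 15 = 16
Full months: November 30, December 31, January 31, February 1992 29, March 31, April 30, May 31, June 30
Days into July 1992: 9
Total = 16 + 30 + 31 + 31 + 29 + 31 + 30 + 31 + 30 + 9 = 268 days


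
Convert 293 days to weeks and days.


Weeks: 293 ÷ 7 = 41 remainder 6

41 weeks 6 days


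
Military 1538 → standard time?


Hour: 15
15 - 12 = 3 → PM

3:38 PM


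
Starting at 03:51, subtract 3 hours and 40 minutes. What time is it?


00:11

Start: 231 minutes from midnight
Subtract: 220 minutes
Remaining: 231 - 220 = 11
Hours: 0, Minutes: 11


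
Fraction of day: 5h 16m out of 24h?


Total minutes: 5×60 + 16 = 316
Day = 24×60 = 1440 minutes
Fraction = 316/1440 ≈ 0.2194
As a percentage: 316/1440 × 100 ≈ 21.94%

0.2194 (21.94%)


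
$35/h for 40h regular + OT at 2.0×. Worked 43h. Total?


$1610.00

Regular: 40h × $35 = $1400.00
Overtime: 43 - 40 = 3h
OT pay: 3h × $35 × 2.0 = $210.00
Total = $1400.00 + $210.00 = $1610.00


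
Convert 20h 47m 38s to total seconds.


Hours: 20 × 3600 = 72000
Minutes: 47 × 60 = 2820
Seconds: 38
Total = 72000 + 2820 + 38 = 74858

74858 seconds


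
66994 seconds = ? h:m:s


Hours: 66994 ÷ 3600 = 18 remainder 2194
Minutes: 2194 ÷ 60 = 36 remainder 34
Seconds: 34

18h 36m 34s


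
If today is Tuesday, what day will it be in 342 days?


Start: Tuesday (index 1)
(1 + 342) mod 7
= 343 mod 7
= 0
Index 0 → Monday

Monday


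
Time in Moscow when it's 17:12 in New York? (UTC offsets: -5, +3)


Time difference = UTC+3 - UTC-5 = +8 hours
New hour = (17 + 8) mod 24
= 25 mod 24 = 1
Minutes unchanged → 01:12; 25 ≥ 24 → next day

01:12 (next day)


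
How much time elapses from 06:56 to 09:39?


End time in minutes: 9×60 + 39 = 579
Start time in minutes: 6×60 + 56 = 416
Difference = 579 - 416 = 163 minutes
= 2 hours 43 minutes

2h 43m


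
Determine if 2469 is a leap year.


Rules: divisible by 4 AND (not by 100 OR by 400)
2469 ÷ 4 = 617 remainder 1 → not divisible by 4
Not divisible by 4 → not a leap year

No


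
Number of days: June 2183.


Month: June (month 6)
June has 30 days

30 days


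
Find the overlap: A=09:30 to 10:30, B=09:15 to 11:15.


Meeting A: 570-630 (in minutes from midnight)
Meeting B: 555-675
Overlap start = max(570, 555) = 570
Overlap end = min(630, 675) = 630
Overlap = max(0, 630 - 570) = 60 min

60 minutes


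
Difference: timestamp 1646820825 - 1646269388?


551437 seconds (153.2 hours / 6.38 days)

Difference = 1646820825 - 1646269388 = 551437 seconds
In hours: 551437 / 3600 ≈ 153.2
In days: 551437 / 86400 ≈ 6.38


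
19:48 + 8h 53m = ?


Start: 1188 minutes from midnight
Add: 533 minutes
Total: 1721 minutes
Hours: 1721 ÷ 60 = 28 remainder 41
28 ≥ 24 → 28 - 24 = 4 (next day)

04:41 (next day)


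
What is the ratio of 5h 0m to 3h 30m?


Duration 1: 300 minutes
Duration 2: 210 minutes
Ratio = 300:210
GCD = 30
Simplified = 10:7
As a decimal: 10/7 ≈ 1.43

10:7 (1.43)


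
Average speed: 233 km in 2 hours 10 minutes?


107.5 km/h

Distance: 233 km
Time: 2h 10m = 130 min = 130/60 = 13/6 hours
Speed = 233 ÷ (13/6) = 233 × 6 / 13 = 1398/13 ≈ 107.5 km/h


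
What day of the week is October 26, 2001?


Zeller's congruence:
q=26, m=10, k=1, j=20
h = (26 + ⌊13×11/5⌋ + 1 + ⌊1/4⌋ + ⌊20/4⌋ - 2×20) mod 7
= (26 + 28 + 1 + 0 + 5 - 40) mod 7
= 20 mod 7 = 6
h=6 → Friday

Friday


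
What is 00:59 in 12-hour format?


Hour: 0
0 → 12 AM (midnight)

12:59 AM


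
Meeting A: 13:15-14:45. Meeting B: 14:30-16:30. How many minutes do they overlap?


15 minutes

Meeting A: 795-885 (in minutes from midnight)
Meeting B: 870-990
Overlap start = max(795, 870) = 870
Overlap end = min(885, 990) = 885
Overlap = max(0, 885 - 870) = 15 min


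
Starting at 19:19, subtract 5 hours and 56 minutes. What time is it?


13:23

Start: 1159 minutes from midnight
Subtract: 356 minutes
Remaining: 1159 - 356 = 803
Hours: 13, Minutes: 23


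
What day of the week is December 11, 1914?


Zeller's congruence:
q=11, m=12, k=14, j=19
h = (11 + ⌊13×13/5⌋ + 14 + ⌊14/4⌋ + ⌊19/4⌋ - 2×19) mod 7
= (11 + 33 + 14 + 3 + 4 - 38) mod 7
= 27 mod 7 = 6
h=6 → Friday

Friday


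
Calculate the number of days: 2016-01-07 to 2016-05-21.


From January 7, 2016 to May 21, 2016
Rest of January 2016: 31 - 7 = 24
Full months: February 2016 29, March 31, April 30
Days into May 2016: 21
Total = 24 + 29 + 31 + 30 + 21 = 135 days

135 days


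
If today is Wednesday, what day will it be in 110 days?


Start: Wednesday (index 2)
(2 + 110) mod 7
= 112 mod 7
= 0
Index 0 → Monday

Monday


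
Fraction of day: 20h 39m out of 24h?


Total minutes: 20×60 + 39 = 1239
Day = 24×60 = 1440 minutes
Fraction = 1239/1440 ≈ 0.8604
As a percentage: 1239/1440 × 100 ≈ 86.04%

0.8604 (86.04%)


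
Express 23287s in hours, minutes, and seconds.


6h 28m 7s

Hours: 23287 ÷ 3600 = 6 remainder 1687
Minutes: 1687 ÷ 60 = 28 remainder 7
Seconds: 7


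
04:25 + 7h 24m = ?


11:49

Start: 265 minutes from midnight
Add: 444 minutes
Total: 709 minutes
Hours: 709 ÷ 60 = 11 remainder 49


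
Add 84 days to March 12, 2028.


June 4, 2028

Start: March 12, 2028
Add 84 days
March 12 → April 1: 31 - 12 + 1 = 20 days (84 - 20 = 64 left)
April 1 → May 1: 30 - 1 + 1 = 30 days (64 - 30 = 34 left)
May 1 → June 1: 31 - 1 + 1 = 31 days (34 - 31 = 3 left)
June 1 + 3 = June 4, 2028


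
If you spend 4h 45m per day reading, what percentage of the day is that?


19.8%

Time: 285 minutes
Day: 1440 minutes
Percentage = (285/1440) × 100 ≈ 19.8%


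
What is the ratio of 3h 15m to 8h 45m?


13:35 (0.37)

Duration 1: 195 minutes
Duration 2: 525 minutes
Ratio = 195:525
GCD = 15
Simplified = 13:35
As a decimal: 13/35 ≈ 0.37


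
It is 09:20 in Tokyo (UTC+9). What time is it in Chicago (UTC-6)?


Time difference = UTC-6 - UTC+9 = -15 hours
New hour = (9 -15) mod 24
= -6 mod 24 = 18
Minutes unchanged → 18:20; -6 < 0 → previous day

18:20 (previous day)


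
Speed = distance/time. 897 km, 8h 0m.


Distance: 897 km
Time: 8 hours
Speed = 897 / 8 ≈ 112.1 km/h

112.1 km/h


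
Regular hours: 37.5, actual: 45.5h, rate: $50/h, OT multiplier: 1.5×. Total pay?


$2475.00

Regular: 37.5h × $50 = $1875.00
Overtime: 45.5 - 37.5 = 8.0h
OT pay: 8.0h × $50 × 1.5 = $600.00
Total = $1875.00 + $600.00 = $2475.00


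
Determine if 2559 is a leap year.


No

Rules: divisible by 4 AND (not by 100 OR by 400)
2559 ÷ 4 = 639 remainder 3 → not divisible by 4
Not divisible by 4 → not a leap year


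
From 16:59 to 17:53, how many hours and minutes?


0h 54m

End time in minutes: 17×60 + 53 = 1073
Start time in minutes: 16×60 + 59 = 1019
Difference = 1073 - 1019 = 54 minutes
= 0 hours 54 minutes


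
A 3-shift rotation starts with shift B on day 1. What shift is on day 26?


Shift C

Shifts: A, B, C
Start: B (index 1)
Day 26: (1 + 26 - 1) mod 3
= 26 mod 3
= 2
Index 2 → shift C


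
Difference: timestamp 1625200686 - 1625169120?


31566 seconds (8.8 hours / 0.37 days)

Difference = 1625200686 - 1625169120 = 31566 seconds
In hours: 31566 / 3600 ≈ 8.8
In days: 31566 / 86400 ≈ 0.37


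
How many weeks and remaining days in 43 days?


6 weeks 1 days

Weeks: 43 ÷ 7 = 6 remainder 1


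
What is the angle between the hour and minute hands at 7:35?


Hour hand = 7×30 + 35×0.5 = 227.5°
Minute hand = 35×6 = 210°
Difference = |227.5 - 210| = 17.5°

17.5°


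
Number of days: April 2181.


Month: April (month 4)
April has 30 days

30 days


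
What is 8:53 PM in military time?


20:53

Input: 8:53 PM
PM: 8 + 12 = 20


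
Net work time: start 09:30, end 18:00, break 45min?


Total time = (18×60+0) - (9×60+30)
= 1080 - 570 = 510 min
Minus break: 510 - 45 = 465 min
= 7h 45m

7h 45m (465 minutes)


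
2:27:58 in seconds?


Hours: 2 × 3600 = 7200
Minutes: 27 × 60 = 1620
Seconds: 58
Total = 7200 + 1620 + 58 = 8878

8878 seconds


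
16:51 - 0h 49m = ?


16:02

Start: 1011 minutes from midnight
Subtract: 49 minutes
Remaining: 1011 - 49 = 962
Hours: 16, Minutes: 2


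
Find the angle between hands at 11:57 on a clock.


Hour hand = 11×30 + 57×0.5 = 358.5°
Minute hand = 57×6 = 342°
Difference = |358.5 - 342| = 16.5°

16.5°


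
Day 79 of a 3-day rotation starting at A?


Shift A

Shifts: A, B, C
Start: A (index 0)
Day 79: (0 + 79 - 1) mod 3
= 78 mod 3
= 0
Index 0 → shift A


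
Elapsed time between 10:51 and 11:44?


End time in minutes: 11×60 + 44 = 704
Start time in minutes: 10×60 + 51 = 651
Difference = 704 - 651 = 53 minutes
= 0 hours 53 minutes

0h 53m


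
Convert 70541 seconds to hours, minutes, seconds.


Hours: 70541 ÷ 3600 = 19 remainder 2141
Minutes: 2141 ÷ 60 = 35 remainder 41
Seconds: 41

19h 35m 41s


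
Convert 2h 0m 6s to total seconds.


Hours: 2 × 3600 = 7200
Minutes: 0 × 60 = 0
Seconds: 6
Total = 7200 + 0 + 6 = 7206

7206 seconds


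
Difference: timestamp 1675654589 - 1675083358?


571231 seconds (158.7 hours / 6.61 days)

Difference = 1675654589 - 1675083358 = 571231 seconds
In hours: 571231 / 3600 ≈ 158.7
In days: 571231 / 86400 ≈ 6.61


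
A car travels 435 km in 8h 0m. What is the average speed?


54.4 km/h

Distance: 435 km
Time: 8 hours
Speed = 435 / 8 ≈ 54.4 km/h


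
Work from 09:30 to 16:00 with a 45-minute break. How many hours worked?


5h 45m (345 minutes)

Total time = (16×60+0) - (9×60+30)
= 960 - 570 = 390 min
Minus break: 390 - 45 = 345 min
= 5h 45m


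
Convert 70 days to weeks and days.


10 weeks 0 days

Weeks: 70 ÷ 7 = 10 remainder 0


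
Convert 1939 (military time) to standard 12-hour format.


7:39 PM

Hour: 19
19 - 12 = 7 → PM


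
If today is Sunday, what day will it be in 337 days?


Start: Sunday (index 6)
(6 + 337) mod 7
= 343 mod 7
= 0
Index 0 → Monday

Monday


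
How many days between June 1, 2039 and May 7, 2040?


From June 1, 2039 to May 7, 2040
Rest of June 2039: 30 - 1 = 29
Full months: July 31, August 31, September 30, October 31, November 30, December 31, January 31, February 2040 29, March 31, April 30
Days into May 2040: 7
Total = 29 + 31 + 31 + 30 + 31 + 30 + 31 + 31 + 29 + 31 + 30 + 7 = 341 days

341 days


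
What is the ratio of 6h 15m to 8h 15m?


Duration 1: 375 minutes
Duration 2: 495 minutes
Ratio = 375:495
GCD = 15
Simplified = 25:33
As a decimal: 25/33 ≈ 0.76

25:33 (0.76)


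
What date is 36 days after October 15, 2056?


November 20, 2056

Start: October 15, 2056
Add 36 days
October 15 → November 1: 31 - 15 + 1 = 17 days (36 - 17 = 19 left)
November 1 + 19 = November 20, 2056


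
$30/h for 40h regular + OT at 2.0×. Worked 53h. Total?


$1980.00

Regular: 40h × $30 = $1200.00
Overtime: 53 - 40 = 13h
OT pay: 13h × $30 × 2.0 = $780.00
Total = $1200.00 + $780.00 = $1980.00


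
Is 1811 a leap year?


Rules: divisible by 4 AND (not by 100 OR by 400)
1811 ÷ 4 = 452 remainder 3 → not divisible by 4
Not divisible by 4 → not a leap year

No


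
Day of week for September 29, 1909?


Wednesday

Zeller's congruence:
q=29, m=9, k=9, j=19
h = (29 + ⌊13×10/5⌋ + 9 + ⌊9/4⌋ + ⌊19/4⌋ - 2×19) mod 7
= (29 + 26 + 9 + 2 + 4 - 38) mod 7
= 32 mod 7 = 4
h=4 → Wednesday


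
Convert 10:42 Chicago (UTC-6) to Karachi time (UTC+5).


21:42

Time difference = UTC+5 - UTC-6 = +11 hours
New hour = (10 + 11) mod 24
= 21 mod 24 = 21
Minutes unchanged → 21:42


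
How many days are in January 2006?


31 days

Month: January (month 1)
January has 31 days


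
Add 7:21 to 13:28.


Start: 808 minutes from midnight
Add: 441 minutes
Total: 1249 minutes
Hours: 1249 ÷ 60 = 20 remainder 49

20:49


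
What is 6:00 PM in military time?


Input: 6:00 PM
PM: 6 + 12 = 18

18:00


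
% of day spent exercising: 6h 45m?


28.1%

Time: 405 minutes
Day: 1440 minutes
Percentage = (405/1440) × 100 ≈ 28.1%


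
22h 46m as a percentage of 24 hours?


Total minutes: 22×60 + 46 = 1366
Day = 24×60 = 1440 minutes
Fraction = 1366/1440 ≈ 0.9486
As a percentage: 1366/1440 × 100 ≈ 94.86%

0.9486 (94.86%)


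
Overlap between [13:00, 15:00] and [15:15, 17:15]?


Meeting A: 780-900 (in minutes from midnight)
Meeting B: 915-1035
Overlap start = max(780, 915) = 915
Overlap end = min(900, 1035) = 900
Overlap = max(0, 900 - 915) = 0 min

0 minutes


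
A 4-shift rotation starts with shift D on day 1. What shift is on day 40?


Shifts: A, B, C, D
Start: D (index 3)
Day 40: (3 + 40 - 1) mod 4
= 42 mod 4
= 2
Index 2 → shift C

Shift C


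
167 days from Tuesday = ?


Start: Tuesday (index 1)
(1 + 167) mod 7
= 168 mod 7
= 0
Index 0 → Monday

Monday


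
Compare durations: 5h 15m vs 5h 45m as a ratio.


Duration 1: 315 minutes
Duration 2: 345 minutes
Ratio = 315:345
GCD = 15
Simplified = 21:23
As a decimal: 21/23 ≈ 0.91

21:23 (0.91)


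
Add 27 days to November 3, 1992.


Start: November 3, 1992
Add 27 days
November 3 + 27 = November 30, 1992

November 30, 1992


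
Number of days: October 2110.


31 days

Month: October (month 10)
October has 31 days


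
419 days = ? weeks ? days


Weeks: 419 ÷ 7 = 59 remainder 6

59 weeks 6 days


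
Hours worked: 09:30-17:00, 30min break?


Total time = (17×60+0) - (9×60+30)
= 1020 - 570 = 450 min
Minus break: 450 - 30 = 420 min
= 7h 0m

7h 0m (420 minutes)


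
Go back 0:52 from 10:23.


09:31

Start: 623 minutes from midnight
Subtract: 52 minutes
Remaining: 623 - 52 = 571
Hours: 9, Minutes: 31


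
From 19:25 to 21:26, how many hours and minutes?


End time in minutes: 21×60 + 26 = 1286
Start time in minutes: 19×60 + 25 = 1165
Difference = 1286 - 1165 = 121 minutes
= 2 hours 1 minutes

2h 1m


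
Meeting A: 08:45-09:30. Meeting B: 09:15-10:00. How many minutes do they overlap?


Meeting A: 525-570 (in minutes from midnight)
Meeting B: 555-600
Overlap start = max(525, 555) = 555
Overlap end = min(570, 600) = 570
Overlap = max(0, 570 - 555) = 15 min

15 minutes


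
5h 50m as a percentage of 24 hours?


Total minutes: 5×60 + 50 = 350
Day = 24×60 = 1440 minutes
Fraction = 350/1440 ≈ 0.2431
As a percentage: 350/1440 × 100 ≈ 24.31%

0.2431 (24.31%)


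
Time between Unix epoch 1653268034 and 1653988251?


Difference = 1653988251 - 1653268034 = 720217 seconds
In hours: 720217 / 3600 ≈ 200.1
In days: 720217 / 86400 ≈ 8.34

720217 seconds (200.1 hours / 8.34 days)


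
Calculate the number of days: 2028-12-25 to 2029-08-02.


From December 25, 2028 to August 2, 2029
Rest of December 2028: 31 - 25 = 6
Full months: January 31, February 2029 28, March 31, April 30, May 31, June 30, July 31
Days into August 2029: 2
Total = 6 + 31 + 28 + 31 + 30 + 31 + 30 + 31 + 2 = 220 days

220 days


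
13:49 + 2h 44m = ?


16:33

Start: 829 minutes from midnight
Add: 164 minutes
Total: 993 minutes
Hours: 993 ÷ 60 = 16 remainder 33


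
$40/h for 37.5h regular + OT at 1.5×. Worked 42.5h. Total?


$1800.00

Regular: 37.5h × $40 = $1500.00
Overtime: 42.5 - 37.5 = 5.0h
OT pay: 5.0h × $40 × 1.5 = $300.00
Total = $1500.00 + $300.00 = $1800.00


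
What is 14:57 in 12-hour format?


2:57 PM

Hour: 14
14 - 12 = 2 → PM


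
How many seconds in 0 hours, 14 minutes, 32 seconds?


Hours: 0 × 3600 = 0
Minutes: 14 × 60 = 840
Seconds: 32
Total = 0 + 840 + 32 = 872

872 seconds


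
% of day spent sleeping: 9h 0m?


Time: 540 minutes
Day: 1440 minutes
Percentage = (540/1440) × 100 = 37.5%

37.5%


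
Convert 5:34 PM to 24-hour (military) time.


Input: 5:34 PM
PM: 5 + 12 = 17

17:34


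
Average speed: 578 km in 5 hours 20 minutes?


Distance: 578 km
Time: 5h 20m = 320 min = 320/60 = 16/3 hours
Speed = 578 ÷ (16/3) = 578 × 3 / 16 = 1734/16 ≈ 108.4 km/h

108.4 km/h


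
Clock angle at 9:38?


Hour hand = 9×30 + 38×0.5 = 289.0°
Minute hand = 38×6 = 228°
Difference = |289.0 - 228| = 61.0°

61.0°


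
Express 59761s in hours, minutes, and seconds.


Hours: 59761 ÷ 3600 = 16 remainder 2161
Minutes: 2161 ÷ 60 = 36 remainder 1
Seconds: 1

16h 36m 1s


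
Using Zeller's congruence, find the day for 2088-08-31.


Zeller's congruence:
q=31, m=8, k=88, j=20
h = (31 + ⌊13×9/5⌋ + 88 + ⌊88/4⌋ + ⌊20/4⌋ - 2×20) mod 7
= (31 + 23 + 88 + 22 + 5 - 40) mod 7
= 129 mod 7 = 3
h=3 → Tuesday

Tuesday


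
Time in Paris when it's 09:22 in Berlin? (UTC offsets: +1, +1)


09:22

Time difference = UTC+1 - UTC+1 = +0 hours
New hour = (9 + 0) mod 24
= 9 mod 24 = 9
Minutes unchanged → 09:22


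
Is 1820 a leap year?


Yes

Rules: divisible by 4 AND (not by 100 OR by 400)
1820 ÷ 4 = 455 exactly → divisible by 4
1820 ÷ 100 = 18 remainder 20 → not divisible by 100
Divisible by 4 but not by 100 → leap year


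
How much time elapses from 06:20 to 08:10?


End time in minutes: 8×60 + 10 = 490
Start time in minutes: 6×60 + 20 = 380
Difference = 490 - 380 = 110 minutes
= 1 hours 50 minutes

1h 50m


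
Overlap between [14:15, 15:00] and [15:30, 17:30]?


Meeting A: 855-900 (in minutes from midnight)
Meeting B: 930-1050
Overlap start = max(855, 930) = 930
Overlap end = min(900, 1050) = 900
Overlap = max(0, 900 - 930) = 0 min

0 minutes


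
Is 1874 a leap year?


Rules: divisible by 4 AND (not by 100 OR by 400)
1874 ÷ 4 = 468 remainder 2 → not divisible by 4
Not divisible by 4 → not a leap year

No


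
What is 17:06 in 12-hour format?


5:06 PM

Hour: 17
17 - 12 = 5 → PM


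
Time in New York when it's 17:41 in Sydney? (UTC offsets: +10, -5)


02:41

Time difference = UTC-5 - UTC+10 = -15 hours
New hour = (17 -15) mod 24
= 2 mod 24 = 2
Minutes unchanged → 02:41


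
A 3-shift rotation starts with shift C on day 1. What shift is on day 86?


Shift A

Shifts: A, B, C
Start: C (index 2)
Day 86: (2 + 86 - 1) mod 3
= 87 mod 3
= 0
Index 0 → shift A


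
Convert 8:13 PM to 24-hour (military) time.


20:13

Input: 8:13 PM
PM: 8 + 12 = 20


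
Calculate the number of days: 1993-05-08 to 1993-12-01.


From May 8, 1993 to December 1, 1993
Rest of May 1993: 31 - 8 = 23
Full months: June 30, July 31, August 31, September 30, October 31, November 30
Days into December 1993: 1
Total = 23 + 30 + 31 + 31 + 30 + 31 + 30 + 1 = 207 days

207 days


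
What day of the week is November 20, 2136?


Zeller's congruence:
q=20, m=11, k=36, j=21
h = (20 + ⌊13×12/5⌋ + 36 + ⌊36/4⌋ + ⌊21/4⌋ - 2×21) mod 7
= (20 + 31 + 36 + 9 + 5 - 42) mod 7
= 59 mod 7 = 3
h=3 → Tuesday

Tuesday


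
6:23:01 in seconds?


22981 seconds

Hours: 6 × 3600 = 21600
Minutes: 23 × 60 = 1380
Seconds: 1
Total = 21600 + 1380 + 1 = 22981


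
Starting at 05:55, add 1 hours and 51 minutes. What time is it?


07:46

Start: 355 minutes from midnight
Add: 111 minutes
Total: 466 minutes
Hours: 466 ÷ 60 = 7 remainder 46


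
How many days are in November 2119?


30 days

Month: November (month 11)
November has 30 days


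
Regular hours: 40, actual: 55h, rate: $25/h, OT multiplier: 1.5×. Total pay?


$1562.50

Regular: 40h × $25 = $1000.00
Overtime: 55 - 40 = 15h
OT pay: 15h × $25 × 1.5 = $562.50
Total = $1000.00 + $562.50 = $1562.50


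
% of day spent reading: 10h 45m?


Time: 645 minutes
Day: 1440 minutes
Percentage = (645/1440) × 100 ≈ 44.8%

44.8%


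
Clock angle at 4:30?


45.0°

Hour hand = 4×30 + 30×0.5 = 135.0°
Minute hand = 30×6 = 180°
Difference = |135.0 - 180| = 45.0°


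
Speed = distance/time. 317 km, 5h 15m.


60.4 km/h

Distance: 317 km
Time: 5h 15m = 315 min = 315/60 = 21/4 hours
Speed = 317 ÷ (21/4) = 317 × 4 / 21 = 1268/21 ≈ 60.4 km/h


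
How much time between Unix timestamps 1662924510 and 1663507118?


582608 seconds (161.8 hours / 6.74 days)

Difference = 1663507118 - 1662924510 = 582608 seconds
In hours: 582608 / 3600 ≈ 161.8
In days: 582608 / 86400 ≈ 6.74


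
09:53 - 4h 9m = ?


Start: 593 minutes from midnight
Subtract: 249 minutes
Remaining: 593 - 249 = 344
Hours: 5, Minutes: 44

05:44


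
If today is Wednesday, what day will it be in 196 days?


Start: Wednesday (index 2)
(2 + 196) mod 7
= 198 mod 7
= 2
Index 2 → Wednesday

Wednesday


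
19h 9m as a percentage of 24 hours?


Total minutes: 19×60 + 9 = 1149
Day = 24×60 = 1440 minutes
Fraction = 1149/1440 ≈ 0.7979
As a percentage: 1149/1440 × 100 ≈ 79.79%

0.7979 (79.79%)


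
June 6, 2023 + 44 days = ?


July 20, 2023

Start: June 6, 2023
Add 44 days
June 6 → July 1: 30 - 6 + 1 = 25 days (44 - 25 = 19 left)
July 1 + 19 = July 20, 2023


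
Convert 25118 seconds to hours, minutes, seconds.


Hours: 25118 ÷ 3600 = 6 remainder 3518
Minutes: 3518 ÷ 60 = 58 remainder 38
Seconds: 38

6h 58m 38s


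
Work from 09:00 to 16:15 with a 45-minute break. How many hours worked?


Total time = (16×60+15) - (9×60+0)
= 975 - 540 = 435 min
Minus break: 435 - 45 = 390 min
= 6h 30m

6h 30m (390 minutes)


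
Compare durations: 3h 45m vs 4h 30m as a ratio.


5:6 (0.83)

Duration 1: 225 minutes
Duration 2: 270 minutes
Ratio = 225:270
GCD = 45
Simplified = 5:6
As a decimal: 5/6 ≈ 0.83


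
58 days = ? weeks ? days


Weeks: 58 ÷ 7 = 8 remainder 2

8 weeks 2 days


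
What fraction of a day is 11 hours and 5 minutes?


0.4618 (46.18%)

Total minutes: 11×60 + 5 = 665
Day = 24×60 = 1440 minutes
Fraction = 665/1440 ≈ 0.4618
As a percentage: 665/1440 × 100 ≈ 46.18%


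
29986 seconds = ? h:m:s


Hours: 29986 ÷ 3600 = 8 remainder 1186
Minutes: 1186 ÷ 60 = 19 remainder 46
Seconds: 46

8h 19m 46s


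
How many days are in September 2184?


Month: September (month 9)
September has 30 days

30 days


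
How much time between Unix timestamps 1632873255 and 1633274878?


401623 seconds (111.6 hours / 4.65 days)

Difference = 1633274878 - 1632873255 = 401623 seconds
In hours: 401623 / 3600 ≈ 111.6
In days: 401623 / 86400 ≈ 4.65


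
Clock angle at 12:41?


Hour hand (12 ≡ 0 on the dial): 0×30 + 41×0.5 = 20.5°
Minute hand = 41×6 = 246°
Difference = |20.5 - 246| = 225.5°
Since > 180°: 360 - 225.5 = 134.5°

134.5°


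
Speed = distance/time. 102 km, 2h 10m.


Distance: 102 km
Time: 2h 10m = 130 min = 130/60 = 13/6 hours
Speed = 102 ÷ (13/6) = 102 × 6 / 13 = 612/13 ≈ 47.1 km/h

47.1 km/h


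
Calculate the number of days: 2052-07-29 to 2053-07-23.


From July 29, 2052 to July 23, 2053
Rest of July 2052: 31 - 29 = 2
Full months: August 31, September 30, October 31, November 30, December 31, January 31, February 2053 28, March 31, April 30, May 31, June 30
Days into July 2053: 23
Total = 2 + 31 + 30 + 31 + 30 + 31 + 31 + 28 + 31 + 30 + 31 + 30 + 23 = 359 days

359 days


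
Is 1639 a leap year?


No

Rules: divisible by 4 AND (not by 100 OR by 400)
1639 ÷ 4 = 409 remainder 3 → not divisible by 4
Not divisible by 4 → not a leap year


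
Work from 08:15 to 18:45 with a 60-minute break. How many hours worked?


Total time = (18×60+45) - (8×60+15)
= 1125 - 495 = 630 min
Minus break: 630 - 60 = 570 min
= 9h 30m

9h 30m (570 minutes)


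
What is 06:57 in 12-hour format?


6:57 AM

Hour: 6
6 < 12 → AM


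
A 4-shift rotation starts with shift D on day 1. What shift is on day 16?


Shift C

Shifts: A, B, C, D
Start: D (index 3)
Day 16: (3 + 16 - 1) mod 4
= 18 mod 4
= 2
Index 2 → shift C


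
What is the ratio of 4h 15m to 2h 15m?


17:9 (1.89)

Duration 1: 255 minutes
Duration 2: 135 minutes
Ratio = 255:135
GCD = 15
Simplified = 17:9
As a decimal: 17/9 ≈ 1.89


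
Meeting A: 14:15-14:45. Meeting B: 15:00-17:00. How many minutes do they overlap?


Meeting A: 855-885 (in minutes from midnight)
Meeting B: 900-1020
Overlap start = max(855, 900) = 900
Overlap end = min(885, 1020) = 885
Overlap = max(0, 885 - 900) = 0 min

0 minutes


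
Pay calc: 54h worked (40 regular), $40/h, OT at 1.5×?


$2440.00

Regular: 40h × $40 = $1600.00
Overtime: 54 - 40 = 14h
OT pay: 14h × $40 × 1.5 = $840.00
Total = $1600.00 + $840.00 = $2440.00


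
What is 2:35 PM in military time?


Input: 2:35 PM
PM: 2 + 12 = 14

14:35


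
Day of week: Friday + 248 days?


Start: Friday (index 4)
(4 + 248) mod 7
= 252 mod 7
= 0
Index 0 → Monday

Monday


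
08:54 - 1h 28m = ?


07:26

Start: 534 minutes from midnight
Subtract: 88 minutes
Remaining: 534 - 88 = 446
Hours: 7, Minutes: 26


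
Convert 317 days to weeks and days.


45 weeks 2 days

Weeks: 317 ÷ 7 = 45 remainder 2


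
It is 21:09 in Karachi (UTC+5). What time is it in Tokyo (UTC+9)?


01:09 (next day)

Time difference = UTC+9 - UTC+5 = +4 hours
New hour = (21 + 4) mod 24
= 25 mod 24 = 1
Minutes unchanged → 01:09; 25 ≥ 24 → next day


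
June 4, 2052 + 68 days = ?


Start: June 4, 2052
Add 68 days
June 4 → July 1: 30 - 4 + 1 = 27 days (68 - 27 = 41 left)
July 1 → August 1: 31 - 1 + 1 = 31 days (41 - 31 = 10 left)
August 1 + 10 = August 11, 2052

August 11, 2052


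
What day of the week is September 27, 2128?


Zeller's congruence:
q=27, m=9, k=28, j=21
h = (27 + ⌊13×10/5⌋ + 28 + ⌊28/4⌋ + ⌊21/4⌋ - 2×21) mod 7
= (27 + 26 + 28 + 7 + 5 - 42) mod 7
= 51 mod 7 = 2
h=2 → Monday

Monday


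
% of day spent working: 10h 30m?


43.8%

Time: 630 minutes
Day: 1440 minutes
Percentage = (630/1440) × 100 ≈ 43.8%


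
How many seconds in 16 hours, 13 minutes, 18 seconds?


58398 seconds

Hours: 16 × 3600 = 57600
Minutes: 13 × 60 = 780
Seconds: 18
Total = 57600 + 780 + 18 = 58398


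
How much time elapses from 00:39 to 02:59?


2h 20m

End time in minutes: 2×60 + 59 = 179
Start time in minutes: 0×60 + 39 = 39
Difference = 179 - 39 = 140 minutes
= 2 hours 20 minutes


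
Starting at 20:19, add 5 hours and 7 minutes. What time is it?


01:26 (next day)

Start: 1219 minutes from midnight
Add: 307 minutes
Total: 1526 minutes
Hours: 1526 ÷ 60 = 25 remainder 26
25 ≥ 24 → 25 - 24 = 1 (next day)


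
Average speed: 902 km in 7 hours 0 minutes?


128.9 km/h

Distance: 902 km
Time: 7 hours
Speed = 902 / 7 ≈ 128.9 km/h


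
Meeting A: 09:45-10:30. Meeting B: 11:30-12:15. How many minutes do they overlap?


0 minutes

Meeting A: 585-630 (in minutes from midnight)
Meeting B: 690-735
Overlap start = max(585, 690) = 690
Overlap end = min(630, 735) = 630
Overlap = max(0, 630 - 690) = 0 min


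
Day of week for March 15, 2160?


Saturday

Zeller's congruence:
q=15, m=3, k=60, j=21
h = (15 + ⌊13×4/5⌋ + 60 + ⌊60/4⌋ + ⌊21/4⌋ - 2×21) mod 7
= (15 + 10 + 60 + 15 + 5 - 42) mod 7
= 63 mod 7 = 0
h=0 → Saturday


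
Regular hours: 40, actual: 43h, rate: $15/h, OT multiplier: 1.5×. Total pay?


Regular: 40h × $15 = $600.00
Overtime: 43 - 40 = 3h
OT pay: 3h × $15 × 1.5 = $67.50
Total = $600.00 + $67.50 = $667.50

$667.50


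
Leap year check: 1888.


Yes

Rules: divisible by 4 AND (not by 100 OR by 400)
1888 ÷ 4 = 472 exactly → divisible by 4
1888 ÷ 100 = 18 remainder 88 → not divisible by 100
Divisible by 4 but not by 100 → leap year


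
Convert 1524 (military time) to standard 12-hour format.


3:24 PM

Hour: 15
15 - 12 = 3 → PM


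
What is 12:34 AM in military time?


00:34

Input: 12:34 AM
12 AM → 00 (midnight)


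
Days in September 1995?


30 days

Month: September (month 9)
September has 30 days


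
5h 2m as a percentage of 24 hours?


0.2097 (20.97%)

Total minutes: 5×60 + 2 = 302
Day = 24×60 = 1440 minutes
Fraction = 302/1440 ≈ 0.2097
As a percentage: 302/1440 × 100 ≈ 20.97%


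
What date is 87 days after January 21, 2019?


Start: January 21, 2019
Add 87 days
January 21 → February 1: 31 - 21 + 1 = 11 days (87 - 11 = 76 left)
February 1 → March 1: 28 - 1 + 1 = 28 days (76 - 28 = 48 left)
March 1 → April 1: 31 - 1 + 1 = 31 days (48 - 31 = 17 left)
April 1 + 17 = April 18, 2019

April 18, 2019


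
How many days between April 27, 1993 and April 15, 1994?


353 days

From April 27, 1993 to April 15, 1994
Rest of April 1993: 30 - 27 = 3
Full months: May 31, June 30, July 31, August 31, September 30, October 31, November 30, December 31, January 31, February 1994 28, March 31
Days into April 1994: 15
Total = 3 + 31 + 30 + 31 + 31 + 30 + 31 + 30 + 31 + 31 + 28 + 31 + 15 = 353 days


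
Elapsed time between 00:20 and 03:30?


End time in minutes: 3×60 + 30 = 210
Start time in minutes: 0×60 + 20 = 20
Difference = 210 - 20 = 190 minutes
= 3 hours 10 minutes

3h 10m


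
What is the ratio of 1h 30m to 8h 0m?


3:16 (0.19)

Duration 1: 90 minutes
Duration 2: 480 minutes
Ratio = 90:480
GCD = 30
Simplified = 3:16
As a decimal: 3/16 ≈ 0.19


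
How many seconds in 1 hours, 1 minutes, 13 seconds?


Hours: 1 × 3600 = 3600
Minutes: 1 × 60 = 60
Seconds: 13
Total = 3600 + 60 + 13 = 3673

3673 seconds


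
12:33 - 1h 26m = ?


11:07

Start: 753 minutes from midnight
Subtract: 86 minutes
Remaining: 753 - 86 = 667
Hours: 11, Minutes: 7


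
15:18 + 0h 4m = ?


Start: 918 minutes from midnight
Add: 4 minutes
Total: 922 minutes
Hours: 922 ÷ 60 = 15 remainder 22

15:22


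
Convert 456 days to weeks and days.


Weeks: 456 ÷ 7 = 65 remainder 1

65 weeks 1 days


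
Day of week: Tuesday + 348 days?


Start: Tuesday (index 1)
(1 + 348) mod 7
= 349 mod 7
= 6
Index 6 → Sunday

Sunday


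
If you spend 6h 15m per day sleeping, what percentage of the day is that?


26.0%

Time: 375 minutes
Day: 1440 minutes
Percentage = (375/1440) × 100 ≈ 26.0%


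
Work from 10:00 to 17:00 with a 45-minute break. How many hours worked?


Total time = (17×60+0) - (10×60+0)
= 1020 - 600 = 420 min
Minus break: 420 - 45 = 375 min
= 6h 15m

6h 15m (375 minutes)


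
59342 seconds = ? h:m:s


16h 29m 2s

Hours: 59342 ÷ 3600 = 16 remainder 1742
Minutes: 1742 ÷ 60 = 29 remainder 2
Seconds: 2


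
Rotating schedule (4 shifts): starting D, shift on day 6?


Shifts: A, B, C, D
Start: D (index 3)
Day 6: (3 + 6 - 1) mod 4
= 8 mod 4
= 0
Index 0 → shift A

Shift A


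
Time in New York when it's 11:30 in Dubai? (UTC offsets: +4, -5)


02:30

Time difference = UTC-5 - UTC+4 = -9 hours
New hour = (11 -9) mod 24
= 2 mod 24 = 2
Minutes unchanged → 02:30


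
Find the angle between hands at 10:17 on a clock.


Hour hand = 10×30 + 17×0.5 = 308.5°
Minute hand = 17×6 = 102°
Difference = |308.5 - 102| = 206.5°
Since > 180°: 360 - 206.5 = 153.5°

153.5°


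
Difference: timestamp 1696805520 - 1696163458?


642062 seconds (178.4 hours / 7.43 days)

Difference = 1696805520 - 1696163458 = 642062 seconds
In hours: 642062 / 3600 ≈ 178.4
In days: 642062 / 86400 ≈ 7.43


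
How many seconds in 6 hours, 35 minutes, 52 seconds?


Hours: 6 × 3600 = 21600
Minutes: 35 × 60 = 2100
Seconds: 52
Total = 21600 + 2100 + 52 = 23752

23752 seconds


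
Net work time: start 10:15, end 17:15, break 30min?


Total time = (17×60+15) - (10×60+15)
= 1035 - 615 = 420 min
Minus break: 420 - 30 = 390 min
= 6h 30m

6h 30m (390 minutes)


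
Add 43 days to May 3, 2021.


June 15, 2021

Start: May 3, 2021
Add 43 days
May 3 → June 1: 31 - 3 + 1 = 29 days (43 - 29 = 14 left)
June 1 + 14 = June 15, 2021


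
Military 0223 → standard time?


2:23 AM

Hour: 2
2 < 12 → AM


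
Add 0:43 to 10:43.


11:26

Start: 643 minutes from midnight
Add: 43 minutes
Total: 686 minutes
Hours: 686 ÷ 60 = 11 remainder 26


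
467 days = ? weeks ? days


66 weeks 5 days

Weeks: 467 ÷ 7 = 66 remainder 5


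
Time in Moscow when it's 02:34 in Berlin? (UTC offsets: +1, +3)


04:34

Time difference = UTC+3 - UTC+1 = +2 hours
New hour = (2 + 2) mod 24
= 4 mod 24 = 4
Minutes unchanged → 04:34


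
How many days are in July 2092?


Month: July (month 7)
July has 31 days

31 days


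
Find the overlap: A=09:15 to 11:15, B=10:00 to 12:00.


Meeting A: 555-675 (in minutes from midnight)
Meeting B: 600-720
Overlap start = max(555, 600) = 600
Overlap end = min(675, 720) = 675
Overlap = max(0, 675 - 600) = 75 min

75 minutes


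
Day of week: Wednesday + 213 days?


Saturday

Start: Wednesday (index 2)
(2 + 213) mod 7
= 215 mod 7
= 5
Index 5 → Saturday


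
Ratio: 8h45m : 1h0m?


35:4 (8.75)

Duration 1: 525 minutes
Duration 2: 60 minutes
Ratio = 525:60
GCD = 15
Simplified = 35:4
As a decimal: 35/4 = 8.75


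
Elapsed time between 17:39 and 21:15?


3h 36m

End time in minutes: 21×60 + 15 = 1275
Start time in minutes: 17×60 + 39 = 1059
Difference = 1275 - 1059 = 216 minutes
= 3 hours 36 minutes


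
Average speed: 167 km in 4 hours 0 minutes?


Distance: 167 km
Time: 4 hours
Speed = 167 / 4 ≈ 41.8 km/h

41.8 km/h


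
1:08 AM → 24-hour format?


01:08

Input: 1:08 AM
AM hour stays: 1


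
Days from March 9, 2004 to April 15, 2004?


37 days

From March 9, 2004 to April 15, 2004
Rest of March 2004: 31 - 9 = 22
Days into April 2004: 15
Total = 22 + 15 = 37 days


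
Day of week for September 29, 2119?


Friday

Zeller's congruence:
q=29, m=9, k=19, j=21
h = (29 + ⌊13×10/5⌋ + 19 + ⌊19/4⌋ + ⌊21/4⌋ - 2×21) mod 7
= (29 + 26 + 19 + 4 + 5 - 42) mod 7
= 41 mod 7 = 6
h=6 → Friday


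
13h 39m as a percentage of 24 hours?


Total minutes: 13×60 + 39 = 819
Day = 24×60 = 1440 minutes
Fraction = 819/1440 ≈ 0.5688
As a percentage: 819/1440 × 100 ≈ 56.88%

0.5688 (56.88%)


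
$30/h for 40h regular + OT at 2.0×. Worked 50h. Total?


Regular: 40h × $30 = $1200.00
Overtime: 50 - 40 = 10h
OT pay: 10h × $30 × 2.0 = $600.00
Total = $1200.00 + $600.00 = $1800.00

$1800.00


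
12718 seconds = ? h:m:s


Hours: 12718 ÷ 3600 = 3 remainder 1918
Minutes: 1918 ÷ 60 = 31 remainder 58
Seconds: 58

3h 31m 58s


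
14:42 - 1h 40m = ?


13:02

Start: 882 minutes from midnight
Subtract: 100 minutes
Remaining: 882 - 100 = 782
Hours: 13, Minutes: 2


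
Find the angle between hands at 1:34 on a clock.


Hour hand = 1×30 + 34×0.5 = 47.0°
Minute hand = 34×6 = 204°
Difference = |47.0 - 204| = 157.0°

157.0°


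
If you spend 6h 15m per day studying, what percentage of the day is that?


26.0%

Time: 375 minutes
Day: 1440 minutes
Percentage = (375/1440) × 100 ≈ 26.0%


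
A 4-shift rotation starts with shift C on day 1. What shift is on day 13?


Shifts: A, B, C, D
Start: C (index 2)
Day 13: (2 + 13 - 1) mod 4
= 14 mod 4
= 2
Index 2 → shift C

Shift C


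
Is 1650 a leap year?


Rules: divisible by 4 AND (not by 100 OR by 400)
1650 ÷ 4 = 412 remainder 2 → not divisible by 4
Not divisible by 4 → not a leap year

No


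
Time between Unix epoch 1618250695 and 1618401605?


Difference = 1618401605 - 1618250695 = 150910 seconds
In hours: 150910 / 3600 ≈ 41.9
In days: 150910 / 86400 ≈ 1.75

150910 seconds (41.9 hours / 1.75 days)


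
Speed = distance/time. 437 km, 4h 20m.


Distance: 437 km
Time: 4h 20m = 260 min = 260/60 = 13/3 hours
Speed = 437 ÷ (13/3) = 437 × 3 / 13 = 1311/13 ≈ 100.8 km/h

100.8 km/h


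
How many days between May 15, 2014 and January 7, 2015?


237 days

From May 15, 2014 to January 7, 2015
Rest of May 2014: 31 - 15 = 16
Full months: June 30, July 31, August 31, September 30, October 31, November 30, December 31
Days into January 2015: 7
Total = 16 + 30 + 31 + 31 + 30 + 31 + 30 + 31 + 7 = 237 days


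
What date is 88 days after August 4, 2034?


Start: August 4, 2034
Add 88 days
August 4 → September 1: 31 - 4 + 1 = 28 days (88 - 28 = 60 left)
September 1 → October 1: 30 - 1 + 1 = 30 days (60 - 30 = 30 left)
October 1 + 30 = October 31, 2034

October 31, 2034


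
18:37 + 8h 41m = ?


Start: 1117 minutes from midnight
Add: 521 minutes
Total: 1638 minutes
Hours: 1638 ÷ 60 = 27 remainder 18
27 ≥ 24 → 27 - 24 = 3 (next day)

03:18 (next day)


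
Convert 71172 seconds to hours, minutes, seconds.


Hours: 71172 ÷ 3600 = 19 remainder 2772
Minutes: 2772 ÷ 60 = 46 remainder 12
Seconds: 12

19h 46m 12s


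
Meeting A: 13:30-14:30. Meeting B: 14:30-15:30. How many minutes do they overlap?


Meeting A: 810-870 (in minutes from midnight)
Meeting B: 870-930
Overlap start = max(810, 870) = 870
Overlap end = min(870, 930) = 870
Overlap = max(0, 870 - 870) = 0 min

0 minutes


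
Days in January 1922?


31 days

Month: January (month 1)
January has 31 days


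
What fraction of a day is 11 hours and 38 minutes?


0.4847 (48.47%)

Total minutes: 11×60 + 38 = 698
Day = 24×60 = 1440 minutes
Fraction = 698/1440 ≈ 0.4847
As a percentage: 698/1440 × 100 ≈ 48.47%


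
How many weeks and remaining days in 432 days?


Weeks: 432 ÷ 7 = 61 remainder 5

61 weeks 5 days


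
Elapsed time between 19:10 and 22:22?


3h 12m

End time in minutes: 22×60 + 22 = 1342
Start time in minutes: 19×60 + 10 = 1150
Difference = 1342 - 1150 = 192 minutes
= 3 hours 12 minutes


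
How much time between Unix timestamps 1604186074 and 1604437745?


251671 seconds (69.9 hours / 2.91 days)

Difference = 1604437745 - 1604186074 = 251671 seconds
In hours: 251671 / 3600 ≈ 69.9
In days: 251671 / 86400 ≈ 2.91
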